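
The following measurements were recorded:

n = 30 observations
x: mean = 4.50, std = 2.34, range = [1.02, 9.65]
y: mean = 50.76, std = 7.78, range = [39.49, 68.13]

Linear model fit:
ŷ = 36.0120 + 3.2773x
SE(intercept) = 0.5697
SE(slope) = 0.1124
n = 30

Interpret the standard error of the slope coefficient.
The slope 3.2773 is pinned down to within about ±0.1124 (one SE) by these data — relative uncertainty 3.4%, i.e. precise.

SE(β̂₁) = 0.1124 says: if we drew many samples of n = 30 from the same population and refit each time, the fitted slopes would scatter with a standard deviation of roughly 0.1124 around the true β₁.

Relative precision:
- SE / |β̂₁| = 0.1124 / 3.2773 = 3.4%
- Rule of thumb (under 20%: precise; 20% to under 50%: moderately precise; 50% or more: imprecise) → precise

Link to interval estimation: a confidence interval for β₁ is β̂₁ ± t* × 0.1124, so SE sets the half-width per unit of t*.

What drives SE(β̂₁): wider spread of x values → smaller SE; more residual scatter → larger SE.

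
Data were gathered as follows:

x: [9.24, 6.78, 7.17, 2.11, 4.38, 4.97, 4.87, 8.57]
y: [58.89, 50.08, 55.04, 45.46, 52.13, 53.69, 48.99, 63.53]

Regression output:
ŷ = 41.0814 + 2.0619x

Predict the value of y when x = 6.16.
ŷ = 53.7827

x = 6.16 lies inside the observed range [2.11, 9.24], so the fitted equation applies directly:

ŷ = 41.0814 + 2.0619 × 6.16
ŷ = 41.0814 + 12.7013
ŷ = 53.7827

This is a point prediction; actual observations scatter around it by roughly the residual standard deviation.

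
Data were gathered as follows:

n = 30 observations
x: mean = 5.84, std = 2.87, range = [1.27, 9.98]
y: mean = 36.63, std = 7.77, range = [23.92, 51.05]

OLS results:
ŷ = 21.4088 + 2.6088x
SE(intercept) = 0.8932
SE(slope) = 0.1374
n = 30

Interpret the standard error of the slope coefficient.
The slope 2.6088 is pinned down to within about ±0.1374 (one SE) by these data — relative uncertainty 5.3%, i.e. precise.

What SE measures:
- The standard error quantifies the sampling variability of the coefficient estimate
- It is the estimated standard deviation of β̂₁ across hypothetical repeated samples of the same size
- Smaller SE → more precise estimate

Relative precision:
- SE / |β̂₁| = 0.1374 / 2.6088 = 5.3%
- Rule of thumb (under 20%: precise; 20% to under 50%: moderately precise; 50% or more: imprecise) → precise

Rough 95% range (±2 SE): 2.6088 ± 0.2748 → (2.3340, 2.8836).

What drives SE(β̂₁): larger n (here n = 30) → smaller SE; wider spread of x values → smaller SE.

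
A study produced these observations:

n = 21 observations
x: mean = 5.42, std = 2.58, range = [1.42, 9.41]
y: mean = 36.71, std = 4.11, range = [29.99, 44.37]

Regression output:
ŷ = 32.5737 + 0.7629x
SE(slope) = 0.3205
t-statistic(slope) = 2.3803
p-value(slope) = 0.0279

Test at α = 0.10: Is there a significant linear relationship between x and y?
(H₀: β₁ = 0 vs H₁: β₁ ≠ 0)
p-value = 0.0279 < α = 0.10, so we reject H₀. The relationship is significant.

Hypothesis test for the slope coefficient:

H₀: β₁ = 0 (no linear relationship)
H₁: β₁ ≠ 0 (linear relationship exists)

Test statistic: t = β̂₁ / SE(β̂₁) = 0.7629 / 0.3205 = 2.3803

The p-value (0.0279) is the probability, under H₀, of a t-statistic at least as extreme as |t| = 2.3803 (two-sided, df = n − 2 = 19).

Decision rule: reject H₀ if p-value < α.
p-value = 0.0279 < α = 0.10 → reject H₀.

At α = 0.10 the data do provide convincing evidence of a nonzero slope.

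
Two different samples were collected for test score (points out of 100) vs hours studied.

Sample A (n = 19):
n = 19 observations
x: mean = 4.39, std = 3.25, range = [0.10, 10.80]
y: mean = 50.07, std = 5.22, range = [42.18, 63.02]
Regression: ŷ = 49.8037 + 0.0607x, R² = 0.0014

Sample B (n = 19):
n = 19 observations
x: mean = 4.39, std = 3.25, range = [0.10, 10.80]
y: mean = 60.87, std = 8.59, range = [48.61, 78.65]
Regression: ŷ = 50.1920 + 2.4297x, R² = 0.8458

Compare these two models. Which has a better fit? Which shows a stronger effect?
Model B has the better fit (R² = 0.8458 vs 0.0014). Model B shows the stronger effect (|β₁| = 2.4297 vs 0.0607).

Model Comparison:

Goodness of fit (R²):
- Model A: R² = 0.0014 → 0.14% of variance in test score explained
- Model B: R² = 0.8458 → 84.58% of variance in test score explained
- 0.8458 > 0.0014 → Model B has the better fit

Strength of effect — compare |β₁|:
- Model A: β₁ = 0.0607 → predicted test score rises 0.0607 points per additional hour of study time
- Model B: β₁ = 2.4297 → predicted test score rises 2.4297 points per additional hour of study time
- |0.0607| < |2.4297| → Model B shows the stronger marginal effect

Note: A better fit (higher R²) doesn't necessarily mean a more important relationship.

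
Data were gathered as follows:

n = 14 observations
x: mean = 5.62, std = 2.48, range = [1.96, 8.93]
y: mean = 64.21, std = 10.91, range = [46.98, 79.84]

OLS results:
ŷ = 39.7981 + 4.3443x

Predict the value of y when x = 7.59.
ŷ = 72.7713

To predict y for x = 7.59, substitute into the regression equation:

ŷ = 39.7981 + 4.3443 × 7.59
ŷ = 39.7981 + 32.9732
ŷ = 72.7713

This is the fitted mean response at that x — an individual observation would come with a wider prediction interval.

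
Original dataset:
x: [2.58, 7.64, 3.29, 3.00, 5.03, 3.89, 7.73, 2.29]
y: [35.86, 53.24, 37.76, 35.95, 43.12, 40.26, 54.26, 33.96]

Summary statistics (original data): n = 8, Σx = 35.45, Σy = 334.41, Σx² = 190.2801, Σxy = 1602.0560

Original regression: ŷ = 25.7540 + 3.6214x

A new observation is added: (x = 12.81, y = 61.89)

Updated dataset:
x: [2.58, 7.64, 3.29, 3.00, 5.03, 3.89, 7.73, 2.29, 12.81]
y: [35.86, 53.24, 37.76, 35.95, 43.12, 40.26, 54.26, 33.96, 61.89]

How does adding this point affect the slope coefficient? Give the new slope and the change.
The slope changes from 3.6214 to 2.8225 (change of -0.7989, or -22.1%).

The new point has HIGH LEVERAGE: x = 12.81 is far from the original mean x̄ = 35.45/8 ≈ 4.43 (original range [2.29, 7.73]).

Step 1: Update the sums with the new point (n goes from 8 to 9)
Σx  = 35.45 + 12.81 = 48.26
Σy  = 334.41 + 61.89 = 396.30
Σx² = 190.2801 + 12.81² = 190.2801 + 164.0961 = 354.3762
Σxy = 1602.0560 + 12.81×61.89 = 1602.0560 + 792.8109 = 2394.8669

Step 2: Recompute the slope with b₁ = (nΣxy − ΣxΣy) / (nΣx² − (Σx)²)
Numerator   = 9×2394.8669 − 48.26×396.30 = 21553.8021 − 19125.4380 = 2428.3641
Denominator = 9×354.3762 − 48.26² = 3189.3858 − 2329.0276 = 860.3582
b₁(new) = 2428.3641 / 860.3582 = 2.8225

(Same formula on the original sums: (8×1602.0560 − 35.45×334.41) / (8×190.2801 − 35.45²) = 961.6135 / 265.5383 = 3.6214, matching the given fit.)

Step 3: Change in slope
Δβ₁ = 2.8225 − 3.6214 = -0.7989
Relative change = -0.7989 / 3.6214 × 100% = -22.1%
→ the slope decreases when the point is added.

A high-leverage point only changes the slope if it is off the original line; here y = 61.89 is below the original trend, so the slope decreases.
In practice: investigate whether it comes from the same population as the rest of the sample; check such a point for data-entry or measurement error.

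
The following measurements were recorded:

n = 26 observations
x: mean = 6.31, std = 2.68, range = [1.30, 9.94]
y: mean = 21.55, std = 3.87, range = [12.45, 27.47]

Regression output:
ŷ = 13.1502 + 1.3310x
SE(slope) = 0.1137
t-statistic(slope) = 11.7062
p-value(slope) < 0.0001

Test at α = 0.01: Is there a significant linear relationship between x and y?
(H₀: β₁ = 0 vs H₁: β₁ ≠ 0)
Since p-value < 0.0001 < α = 0.01, reject H₀ — the slope is significantly different from 0.

Hypothesis test for the slope coefficient:

H₀: β₁ = 0 (no linear relationship)
H₁: β₁ ≠ 0 (linear relationship exists)

Test statistic: t = β̂₁ / SE(β̂₁) = 1.3310 / 0.1137 = 11.7062

With df = 24, the two-sided p-value for |t| = 11.7062 is <0.0001.

Decision rule: reject H₀ if p-value < α.
p-value < 0.0001 < α = 0.01 → reject H₀.

At α = 0.01 the data do provide convincing evidence of a nonzero slope.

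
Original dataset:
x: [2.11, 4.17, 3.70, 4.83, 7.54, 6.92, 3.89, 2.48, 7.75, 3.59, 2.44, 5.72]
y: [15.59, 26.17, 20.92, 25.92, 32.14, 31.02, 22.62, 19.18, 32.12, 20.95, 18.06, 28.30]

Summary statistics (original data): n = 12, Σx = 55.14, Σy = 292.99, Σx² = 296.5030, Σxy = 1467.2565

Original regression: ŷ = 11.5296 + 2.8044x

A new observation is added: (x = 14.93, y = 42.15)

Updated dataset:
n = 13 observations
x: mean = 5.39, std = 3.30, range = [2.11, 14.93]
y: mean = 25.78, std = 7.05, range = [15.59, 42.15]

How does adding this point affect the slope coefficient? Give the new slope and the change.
The slope changes from 2.8044 to 2.0472 (change of -0.7572, or -27.0%).

x = 14.93 lies well outside the original x-range [2.11, 7.75] (x̄ ≈ 4.60), so this observation has high leverage and can move the slope substantially.

Step 1: Update the sums with the new point (n goes from 12 to 13)
Σx  = 55.14 + 14.93 = 70.07
Σy  = 292.99 + 42.15 = 335.14
Σx² = 296.5030 + 14.93² = 296.5030 + 222.9049 = 519.4079
Σxy = 1467.2565 + 14.93×42.15 = 1467.2565 + 629.2995 = 2096.5560

Step 2: Recompute the slope with b₁ = (nΣxy − ΣxΣy) / (nΣx² − (Σx)²)
Numerator   = 13×2096.5560 − 70.07×335.14 = 27255.2280 − 23483.2598 = 3771.9682
Denominator = 13×519.4079 − 70.07² = 6752.3027 − 4909.8049 = 1842.4978
b₁(new) = 3771.9682 / 1842.4978 = 2.0472

(Same formula on the original sums: (12×1467.2565 − 55.14×292.99) / (12×296.5030 − 55.14²) = 1451.6094 / 517.6164 = 2.8044, matching the given fit.)

Step 3: Change in slope
Δβ₁ = 2.0472 − 2.8044 = -0.7572
Relative change = -0.7572 / 2.8044 × 100% = -27.0%
→ the slope decreases when the point is added.

Because the point sits below the extension of the original line at a high-leverage x, it tilts the fit down.
In practice: refit with and without it and report both if conclusions differ.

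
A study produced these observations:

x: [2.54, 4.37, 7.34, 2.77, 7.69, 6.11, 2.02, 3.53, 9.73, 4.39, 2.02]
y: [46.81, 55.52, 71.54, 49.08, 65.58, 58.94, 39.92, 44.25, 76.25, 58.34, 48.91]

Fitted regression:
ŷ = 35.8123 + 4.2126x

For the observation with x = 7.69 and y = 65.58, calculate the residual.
Residual = -2.6272

The residual is the difference between the actual value and the predicted value:

Residual = y - ŷ

Step 1: Calculate predicted value
ŷ = 35.8123 + 4.2126 × 7.69
ŷ = 68.2072

Step 2: Calculate residual
Residual = 65.58 - 68.2072
Residual = -2.6272

Interpretation: the model overestimates the actual value by 2.6272 at this point (negative residual → observation lies below the fitted line).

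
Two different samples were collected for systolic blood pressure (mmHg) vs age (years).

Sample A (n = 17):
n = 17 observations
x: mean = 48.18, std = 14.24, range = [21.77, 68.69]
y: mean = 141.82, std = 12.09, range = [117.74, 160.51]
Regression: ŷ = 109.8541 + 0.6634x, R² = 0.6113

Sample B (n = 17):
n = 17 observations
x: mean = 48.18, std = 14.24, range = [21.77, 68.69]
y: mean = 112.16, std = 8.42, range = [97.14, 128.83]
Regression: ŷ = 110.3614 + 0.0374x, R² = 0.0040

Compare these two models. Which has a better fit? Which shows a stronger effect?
Model A has the better fit (R² = 0.6113 vs 0.0040). Model A shows the stronger effect (|β₁| = 0.6634 vs 0.0374).

Model Comparison:

Which explains more variance? (R²)
- Model A: R² = 0.6113 → 61.13% of variance in blood pressure explained
- Model B: R² = 0.0040 → 0.40% of variance in blood pressure explained
- 0.6113 > 0.0040 → Model A has the better fit

Effect size (slope magnitude):
- Model A: β₁ = 0.6634 → predicted blood pressure rises 0.6634 mmHg per additional year of age
- Model B: β₁ = 0.0374 → predicted blood pressure rises 0.0374 mmHg per additional year of age
- |0.6634| > |0.0374| → Model A shows the stronger marginal effect

Note: The two samples could reflect different populations, time periods, or measurement quality.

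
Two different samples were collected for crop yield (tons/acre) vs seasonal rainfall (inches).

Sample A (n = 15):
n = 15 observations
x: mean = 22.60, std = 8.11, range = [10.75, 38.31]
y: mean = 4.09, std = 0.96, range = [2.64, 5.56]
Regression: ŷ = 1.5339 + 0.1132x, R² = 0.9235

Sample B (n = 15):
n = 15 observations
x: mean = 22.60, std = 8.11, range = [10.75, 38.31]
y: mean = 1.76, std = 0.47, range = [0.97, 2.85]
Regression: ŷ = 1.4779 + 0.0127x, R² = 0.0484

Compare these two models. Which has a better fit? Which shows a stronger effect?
Model A has the better fit (R² = 0.9235 vs 0.0484). Model A shows the stronger effect (|β₁| = 0.1132 vs 0.0127).

Model Comparison:

Fit — compare R²:
- Model A: R² = 0.9235 → 92.35% of variance in crop yield explained
- Model B: R² = 0.0484 → 4.84% of variance in crop yield explained
- 0.9235 > 0.0484 → Model A has the better fit

Effect size (slope magnitude):
- Model A: β₁ = 0.1132 → predicted crop yield rises 0.1132 tons/acre per additional inch of rainfall
- Model B: β₁ = 0.0127 → predicted crop yield rises 0.0127 tons/acre per additional inch of rainfall
- |0.1132| > |0.0127| → Model A shows the stronger marginal effect

Note: A steeper slope doesn't make a better model if the scatter around the line is large.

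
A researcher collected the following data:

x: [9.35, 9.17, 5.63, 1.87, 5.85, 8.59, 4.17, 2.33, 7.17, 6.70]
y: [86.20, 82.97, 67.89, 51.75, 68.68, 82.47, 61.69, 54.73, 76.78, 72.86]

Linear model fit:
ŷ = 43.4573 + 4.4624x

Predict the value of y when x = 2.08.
ŷ = 52.7391

x = 2.08 lies inside the observed range [1.87, 9.35], so the fitted equation applies directly:

ŷ = 43.4573 + 4.4624 × 2.08
ŷ = 43.4573 + 9.2818
ŷ = 52.7391

This is a point prediction; actual observations scatter around it by roughly the residual standard deviation.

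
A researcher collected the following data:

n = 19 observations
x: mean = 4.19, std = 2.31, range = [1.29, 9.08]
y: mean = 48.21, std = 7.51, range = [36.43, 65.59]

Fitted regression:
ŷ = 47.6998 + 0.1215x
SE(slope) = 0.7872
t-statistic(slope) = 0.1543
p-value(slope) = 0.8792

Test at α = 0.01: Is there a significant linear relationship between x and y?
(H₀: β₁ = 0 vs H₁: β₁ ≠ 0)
p-value = 0.8792 ≥ α = 0.01, so we fail to reject H₀. The relationship is not significant.

Hypothesis test for the slope coefficient:

H₀: β₁ = 0 (no linear relationship)
H₁: β₁ ≠ 0 (linear relationship exists)

Test statistic: t = β̂₁ / SE(β̂₁) = 0.1215 / 0.7872 = 0.1543

The p-value (0.8792) is the probability, under H₀, of a t-statistic at least as extreme as |t| = 0.1543 (two-sided, df = n − 2 = 17).

Decision rule: reject H₀ if p-value < α.
p-value = 0.8792 ≥ α = 0.01 → fail to reject H₀.

Conclusion: the linear association between x and y is not significant at the 1% level.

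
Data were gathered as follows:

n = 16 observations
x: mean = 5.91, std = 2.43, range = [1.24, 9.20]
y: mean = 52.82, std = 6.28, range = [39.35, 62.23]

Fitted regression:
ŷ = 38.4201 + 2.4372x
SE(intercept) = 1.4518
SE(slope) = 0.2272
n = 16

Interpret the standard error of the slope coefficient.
The slope 2.4372 is pinned down to within about ±0.2272 (one SE) by these data — relative uncertainty 9.3%, i.e. precise.

SE(β̂₁) = 0.2272 says: if we drew many samples of n = 16 from the same population and refit each time, the fitted slopes would scatter with a standard deviation of roughly 0.2272 around the true β₁.

Relative precision:
- SE / |β̂₁| = 0.2272 / 2.4372 = 9.3%
- Rule of thumb (under 20%: precise; 20% to under 50%: moderately precise; 50% or more: imprecise) → precise

Rough 95% range (±2 SE): 2.4372 ± 0.4544 → (1.9828, 2.8916).

What drives SE(β̂₁): wider spread of x values → smaller SE.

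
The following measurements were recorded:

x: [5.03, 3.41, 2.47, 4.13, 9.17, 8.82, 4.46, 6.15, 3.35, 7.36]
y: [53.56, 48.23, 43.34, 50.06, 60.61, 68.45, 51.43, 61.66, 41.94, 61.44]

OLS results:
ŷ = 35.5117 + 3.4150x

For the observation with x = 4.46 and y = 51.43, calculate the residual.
Residual = 0.6874

The residual is the difference between the actual value and the predicted value:

Residual = y - ŷ

Step 1: Calculate predicted value
ŷ = 35.5117 + 3.4150 × 4.46
ŷ = 50.7426

Step 2: Calculate residual
Residual = 51.43 - 50.7426
Residual = 0.6874

Interpretation: the model underestimates the actual value by 0.6874 at this point (positive residual → observation lies above the fitted line).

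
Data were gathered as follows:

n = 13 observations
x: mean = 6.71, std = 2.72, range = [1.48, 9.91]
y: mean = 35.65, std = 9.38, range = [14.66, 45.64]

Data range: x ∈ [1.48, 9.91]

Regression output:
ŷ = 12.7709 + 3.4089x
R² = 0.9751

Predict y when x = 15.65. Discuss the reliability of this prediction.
The equation gives ŷ = 66.1202; however x = 15.65 is 5.74 units above the observed range, so this extrapolated value should not be trusted.

Prediction calculation:
ŷ = 12.7709 + 3.4089 × 15.65
ŷ = 66.1202

Reliability:
- Data range: x ∈ [1.48, 9.91]
- Prediction point: x = 15.65 is 5.74 units above the observed range → this is EXTRAPOLATION, not interpolation

Why that matters here:
- R² describes fit only over the sampled x values; it says nothing about behaviour beyond them
- Real relationships often flatten, saturate, or turn nonlinear at extremes
- There are no observations near this x to validate the fitted line there

A defensible statement: 'if the linear trend continued to x = 15.65, y would be about 66.1202' — the premise is untested.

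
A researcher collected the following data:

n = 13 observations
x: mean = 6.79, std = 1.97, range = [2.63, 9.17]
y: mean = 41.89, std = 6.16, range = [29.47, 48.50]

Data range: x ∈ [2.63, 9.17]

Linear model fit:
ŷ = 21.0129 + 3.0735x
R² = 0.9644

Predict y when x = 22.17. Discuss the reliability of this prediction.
ŷ = 89.1524 (extrapolation — x = 22.17 lies outside [2.63, 9.17], so reliability is low).

Prediction calculation:
ŷ = 21.0129 + 3.0735 × 22.17
ŷ = 89.1524

Reliability:
- Data range: x ∈ [2.63, 9.17]
- Prediction point: x = 22.17 is 13.00 units above the observed range → this is EXTRAPOLATION, not interpolation

Why that matters here:
- There are no observations near this x to validate the fitted line there
- R² describes fit only over the sampled x values; it says nothing about behaviour beyond them
- The standard error of prediction grows with (x − x̄)², and x = 22.17 is far from x̄ = 6.79

Report the number if required, but flag clearly that it is an extrapolation.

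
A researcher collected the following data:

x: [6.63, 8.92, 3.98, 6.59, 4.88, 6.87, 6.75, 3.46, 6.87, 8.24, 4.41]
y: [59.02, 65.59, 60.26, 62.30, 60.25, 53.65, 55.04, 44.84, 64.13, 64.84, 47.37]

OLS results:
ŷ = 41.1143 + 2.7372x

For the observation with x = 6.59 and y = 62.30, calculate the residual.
Residual = 3.1476

The residual is the difference between the actual value and the predicted value:

Residual = y - ŷ

Step 1: Calculate predicted value
ŷ = 41.1143 + 2.7372 × 6.59
ŷ = 59.1524

Step 2: Calculate residual
Residual = 62.30 - 59.1524
Residual = 3.1476

The residual is positive, so the observed y = 62.30 sits above the regression line (the line underestimates it by 3.1476).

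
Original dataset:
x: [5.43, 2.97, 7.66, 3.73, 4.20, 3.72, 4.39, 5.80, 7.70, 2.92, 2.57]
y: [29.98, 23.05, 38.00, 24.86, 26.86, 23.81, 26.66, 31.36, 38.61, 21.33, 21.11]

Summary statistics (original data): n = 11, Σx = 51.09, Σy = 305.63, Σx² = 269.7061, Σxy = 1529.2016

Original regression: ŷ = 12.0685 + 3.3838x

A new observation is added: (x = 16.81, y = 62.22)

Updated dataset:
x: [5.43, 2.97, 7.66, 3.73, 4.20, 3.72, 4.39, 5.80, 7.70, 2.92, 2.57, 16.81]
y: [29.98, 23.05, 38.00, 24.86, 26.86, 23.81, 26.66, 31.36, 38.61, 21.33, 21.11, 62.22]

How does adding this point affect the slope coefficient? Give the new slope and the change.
New slope β₁ = 2.9373 versus 3.3838 before: a change of -0.4465 (-13.2%).

x = 16.81 lies well outside the original x-range [2.57, 7.70] (x̄ ≈ 4.64), so this observation has high leverage and can move the slope substantially.

Step 1: Update the sums with the new point (n goes from 11 to 12)
Σx  = 51.09 + 16.81 = 67.90
Σy  = 305.63 + 62.22 = 367.85
Σx² = 269.7061 + 16.81² = 269.7061 + 282.5761 = 552.2822
Σxy = 1529.2016 + 16.81×62.22 = 1529.2016 + 1045.9182 = 2575.1198

Step 2: Recompute the slope with b₁ = (nΣxy − ΣxΣy) / (nΣx² − (Σx)²)
Numerator   = 12×2575.1198 − 67.90×367.85 = 30901.4376 − 24977.0150 = 5924.4226
Denominator = 12×552.2822 − 67.90² = 6627.3864 − 4610.4100 = 2016.9764
b₁(new) = 5924.4226 / 2016.9764 = 2.9373

(Same formula on the original sums: (11×1529.2016 − 51.09×305.63) / (11×269.7061 − 51.09²) = 1206.5809 / 356.5790 = 3.3838, matching the given fit.)

Step 3: Change in slope
Δβ₁ = 2.9373 − 3.3838 = -0.4465
Relative change = -0.4465 / 3.3838 × 100% = -13.2%
→ the slope decreases when the point is added.

A high-leverage point only changes the slope if it is off the original line; here y = 62.22 is below the original trend, so the slope decreases.
In practice: refit with and without it and report both if conclusions differ; investigate whether it comes from the same population as the rest of the sample.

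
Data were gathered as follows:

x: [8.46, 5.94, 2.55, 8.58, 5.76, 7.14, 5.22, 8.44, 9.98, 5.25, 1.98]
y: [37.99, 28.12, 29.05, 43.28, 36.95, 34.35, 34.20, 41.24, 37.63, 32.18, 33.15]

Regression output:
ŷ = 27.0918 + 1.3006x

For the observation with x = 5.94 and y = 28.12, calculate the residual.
Residual = -6.6974

The residual is the difference between the actual value and the predicted value:

Residual = y - ŷ

Step 1: Calculate predicted value
ŷ = 27.0918 + 1.3006 × 5.94
ŷ = 34.8174

Step 2: Calculate residual
Residual = 28.12 - 34.8174
Residual = -6.6974

Interpretation: the model overestimates the actual value by 6.6974 at this point (negative residual → observation lies below the fitted line).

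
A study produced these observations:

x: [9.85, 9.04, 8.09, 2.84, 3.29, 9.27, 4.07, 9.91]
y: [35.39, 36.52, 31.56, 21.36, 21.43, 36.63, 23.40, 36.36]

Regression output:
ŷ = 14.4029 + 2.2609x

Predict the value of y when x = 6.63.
ŷ = 29.3927

To predict y for x = 6.63, substitute into the regression equation:

ŷ = 14.4029 + 2.2609 × 6.63
ŷ = 14.4029 + 14.9898
ŷ = 29.3927

This is a point prediction; actual observations scatter around it by roughly the residual standard deviation.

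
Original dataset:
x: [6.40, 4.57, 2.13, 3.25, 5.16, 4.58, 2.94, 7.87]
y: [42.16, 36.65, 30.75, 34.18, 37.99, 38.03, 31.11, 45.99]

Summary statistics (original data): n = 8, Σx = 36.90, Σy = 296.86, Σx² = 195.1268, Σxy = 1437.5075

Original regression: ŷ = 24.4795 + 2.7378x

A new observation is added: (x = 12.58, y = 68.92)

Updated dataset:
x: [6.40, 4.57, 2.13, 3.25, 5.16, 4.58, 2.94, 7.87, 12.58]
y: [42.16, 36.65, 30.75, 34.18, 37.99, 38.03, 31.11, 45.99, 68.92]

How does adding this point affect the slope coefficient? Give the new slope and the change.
Adding the point moves β₁ from 2.7378 to 3.6083, i.e. it increases by 0.8705 (+31.8%).

x = 12.58 lies well outside the original x-range [2.13, 7.87] (x̄ ≈ 4.61), so this observation has high leverage and can move the slope substantially.

Step 1: Update the sums with the new point (n goes from 8 to 9)
Σx  = 36.90 + 12.58 = 49.48
Σy  = 296.86 + 68.92 = 365.78
Σx² = 195.1268 + 12.58² = 195.1268 + 158.2564 = 353.3832
Σxy = 1437.5075 + 12.58×68.92 = 1437.5075 + 867.0136 = 2304.5211

Step 2: Recompute the slope with b₁ = (nΣxy − ΣxΣy) / (nΣx² − (Σx)²)
Numerator   = 9×2304.5211 − 49.48×365.78 = 20740.6899 − 18098.7944 = 2641.8955
Denominator = 9×353.3832 − 49.48² = 3180.4488 − 2448.2704 = 732.1784
b₁(new) = 2641.8955 / 732.1784 = 3.6083

(Same formula on the original sums: (8×1437.5075 − 36.90×296.86) / (8×195.1268 − 36.90²) = 545.9260 / 199.4044 = 2.7378, matching the given fit.)

Step 3: Change in slope
Δβ₁ = 3.6083 − 2.7378 = +0.8705
Relative change = +0.8705 / 2.7378 × 100% = +31.8%
→ the slope increases when the point is added.

Because the point sits above the extension of the original line at a high-leverage x, it tilts the fit up.
In practice: refit with and without it and report both if conclusions differ; check such a point for data-entry or measurement error.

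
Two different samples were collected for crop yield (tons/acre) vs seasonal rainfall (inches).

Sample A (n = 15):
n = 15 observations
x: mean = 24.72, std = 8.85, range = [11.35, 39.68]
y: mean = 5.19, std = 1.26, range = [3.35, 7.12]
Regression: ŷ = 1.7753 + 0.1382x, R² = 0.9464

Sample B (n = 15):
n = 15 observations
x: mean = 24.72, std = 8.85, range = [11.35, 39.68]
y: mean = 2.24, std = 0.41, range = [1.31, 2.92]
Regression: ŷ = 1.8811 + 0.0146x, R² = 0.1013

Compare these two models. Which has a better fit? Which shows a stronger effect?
Model A has the better fit (R² = 0.9464 vs 0.1013). Model A shows the stronger effect (|β₁| = 0.1382 vs 0.0146).

Model Comparison:

Goodness of fit (R²):
- Model A: R² = 0.9464 → 94.64% of variance in crop yield explained
- Model B: R² = 0.1013 → 10.13% of variance in crop yield explained
- 0.9464 > 0.1013 → Model A has the better fit

Which has the larger per-inch effect? (|β₁|)
- Model A: β₁ = 0.1382 → predicted crop yield rises 0.1382 tons/acre per additional inch of rainfall
- Model B: β₁ = 0.0146 → predicted crop yield rises 0.0146 tons/acre per additional inch of rainfall
- |0.1382| > |0.0146| → Model A shows the stronger marginal effect

Note: A steeper slope doesn't make a better model if the scatter around the line is large.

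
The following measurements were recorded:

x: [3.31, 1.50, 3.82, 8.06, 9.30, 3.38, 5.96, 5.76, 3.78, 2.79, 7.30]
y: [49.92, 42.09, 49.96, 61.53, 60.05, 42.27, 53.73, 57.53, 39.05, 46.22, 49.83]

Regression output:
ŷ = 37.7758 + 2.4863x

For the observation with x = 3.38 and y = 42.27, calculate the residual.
Residual = -3.9095

The residual is the difference between the actual value and the predicted value:

Residual = y - ŷ

Step 1: Calculate predicted value
ŷ = 37.7758 + 2.4863 × 3.38
ŷ = 46.1795

Step 2: Calculate residual
Residual = 42.27 - 46.1795
Residual = -3.9095

Interpretation: the model overestimates the actual value by 3.9095 at this point (negative residual → observation lies below the fitted line).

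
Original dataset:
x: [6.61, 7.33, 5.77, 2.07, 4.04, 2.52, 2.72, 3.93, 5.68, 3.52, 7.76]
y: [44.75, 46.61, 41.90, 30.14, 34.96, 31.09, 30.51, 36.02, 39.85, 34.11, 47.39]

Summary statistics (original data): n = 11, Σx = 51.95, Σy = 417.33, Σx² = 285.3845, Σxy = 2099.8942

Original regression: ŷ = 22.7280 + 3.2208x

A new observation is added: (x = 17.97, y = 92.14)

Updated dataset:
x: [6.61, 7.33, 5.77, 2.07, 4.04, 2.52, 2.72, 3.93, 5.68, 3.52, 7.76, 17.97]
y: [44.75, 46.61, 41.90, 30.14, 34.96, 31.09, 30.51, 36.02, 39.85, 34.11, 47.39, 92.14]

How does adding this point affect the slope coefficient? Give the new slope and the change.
The slope changes from 3.2208 to 3.9180 (change of +0.6972, or +21.6%).

The new point has HIGH LEVERAGE: x = 17.97 is far from the original mean x̄ = 51.95/11 ≈ 4.72 (original range [2.07, 7.76]).

Step 1: Update the sums with the new point (n goes from 11 to 12)
Σx  = 51.95 + 17.97 = 69.92
Σy  = 417.33 + 92.14 = 509.47
Σx² = 285.3845 + 17.97² = 285.3845 + 322.9209 = 608.3054
Σxy = 2099.8942 + 17.97×92.14 = 2099.8942 + 1655.7558 = 3755.6500

Step 2: Recompute the slope with b₁ = (nΣxy − ΣxΣy) / (nΣx² − (Σx)²)
Numerator   = 12×3755.6500 − 69.92×509.47 = 45067.8000 − 35622.1424 = 9445.6576
Denominator = 12×608.3054 − 69.92² = 7299.6648 − 4888.8064 = 2410.8584
b₁(new) = 9445.6576 / 2410.8584 = 3.9180

(Same formula on the original sums: (11×2099.8942 − 51.95×417.33) / (11×285.3845 − 51.95²) = 1418.5427 / 440.4270 = 3.2208, matching the given fit.)

Step 3: Change in slope
Δβ₁ = 3.9180 − 3.2208 = +0.6972
Relative change = +0.6972 / 3.2208 × 100% = +21.6%
→ the slope increases when the point is added.

A high-leverage point only changes the slope if it is off the original line; here y = 92.14 is above the original trend, so the slope increases.
In practice: refit with and without it and report both if conclusions differ; check such a point for data-entry or measurement error.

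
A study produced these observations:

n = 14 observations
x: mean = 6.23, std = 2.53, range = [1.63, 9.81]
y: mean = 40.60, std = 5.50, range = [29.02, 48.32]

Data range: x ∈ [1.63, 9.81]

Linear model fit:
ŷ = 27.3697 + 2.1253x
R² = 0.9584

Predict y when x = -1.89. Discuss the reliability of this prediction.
The equation gives ŷ = 23.3529; however x = -1.89 is 3.52 units below the observed range, so this extrapolated value should not be trusted.

Prediction calculation:
ŷ = 27.3697 + 2.1253 × (-1.89)
ŷ = 23.3529

Reliability:
- Data range: x ∈ [1.63, 9.81]
- Prediction point: x = -1.89 is 3.52 units below the observed range → this is EXTRAPOLATION, not interpolation

Why that matters here:
- Real relationships often flatten, saturate, or turn nonlinear at extremes
- The standard error of prediction grows with (x − x̄)², and x = -1.89 is far from x̄ = 6.23
- There are no observations near this x to validate the fitted line there

A defensible statement: 'if the linear trend continued to x = -1.89, y would be about 23.3529' — the premise is untested.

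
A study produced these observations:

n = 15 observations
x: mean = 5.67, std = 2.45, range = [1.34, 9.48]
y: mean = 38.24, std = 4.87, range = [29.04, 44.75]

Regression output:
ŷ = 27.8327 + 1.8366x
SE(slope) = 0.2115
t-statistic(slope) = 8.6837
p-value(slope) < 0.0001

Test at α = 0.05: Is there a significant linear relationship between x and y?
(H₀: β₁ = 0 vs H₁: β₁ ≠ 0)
p-value < 0.0001 < α = 0.05, so we reject H₀. The relationship is significant.

Hypothesis test for the slope coefficient:

H₀: β₁ = 0 (no linear relationship)
H₁: β₁ ≠ 0 (linear relationship exists)

Test statistic: t = β̂₁ / SE(β̂₁) = 1.8366 / 0.2115 = 8.6837

The p-value (<0.0001) is the probability, under H₀, of a t-statistic at least as extreme as |t| = 8.6837 (two-sided, df = n − 2 = 13).

Decision rule: reject H₀ if p-value < α.
p-value < 0.0001 < α = 0.05 → reject H₀.

There is sufficient evidence at the 5% significance level to conclude that a linear relationship exists between x and y.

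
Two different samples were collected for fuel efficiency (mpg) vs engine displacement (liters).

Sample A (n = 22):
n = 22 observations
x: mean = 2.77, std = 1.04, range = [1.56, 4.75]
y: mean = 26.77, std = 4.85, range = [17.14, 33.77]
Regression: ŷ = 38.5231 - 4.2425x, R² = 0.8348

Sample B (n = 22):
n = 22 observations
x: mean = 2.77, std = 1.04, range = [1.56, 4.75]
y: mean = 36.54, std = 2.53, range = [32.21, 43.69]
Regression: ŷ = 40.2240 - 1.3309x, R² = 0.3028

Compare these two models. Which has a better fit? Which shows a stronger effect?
Model A has the better fit (R² = 0.8348 vs 0.3028). Model A shows the stronger effect (|β₁| = 4.2425 vs 1.3309).

Model Comparison:

Goodness of fit (R²):
- Model A: R² = 0.8348 → 83.48% of variance in fuel efficiency explained
- Model B: R² = 0.3028 → 30.28% of variance in fuel efficiency explained
- 0.8348 > 0.3028 → Model A has the better fit

Effect size (slope magnitude):
- Model A: β₁ = -4.2425 → predicted fuel efficiency falls 4.2425 mpg per additional liter of engine displacement
- Model B: β₁ = -1.3309 → predicted fuel efficiency falls 1.3309 mpg per additional liter of engine displacement
- |-4.2425| > |-1.3309| → Model A shows the stronger marginal effect

Note: R² measures how tightly points cluster around the line; β₁ measures how steep the line is — they answer different questions.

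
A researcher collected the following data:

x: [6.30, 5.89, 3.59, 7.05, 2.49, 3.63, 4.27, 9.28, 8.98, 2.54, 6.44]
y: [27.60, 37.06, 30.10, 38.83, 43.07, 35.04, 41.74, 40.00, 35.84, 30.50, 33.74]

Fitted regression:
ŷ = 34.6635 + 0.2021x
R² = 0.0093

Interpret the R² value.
About 0.93% of the variability in y is accounted for by the regression on x (R² = 0.0093) — a weak linear fit.

R² = 1 − SS_res/SS_tot compares the residual scatter to the total scatter of y about its mean.

Here R² = 0.0093:
- Explained: 0.93% of the variation in y
- Unexplained (residual): 100% − 0.93% = 99.07%
- Rule of thumb (below 0.3 weak; 0.3 to below 0.7 moderate; 0.7 and above strong) → weak

Equivalently, for simple linear regression R² = r², so |r| = √0.0093 ≈ 0.0964.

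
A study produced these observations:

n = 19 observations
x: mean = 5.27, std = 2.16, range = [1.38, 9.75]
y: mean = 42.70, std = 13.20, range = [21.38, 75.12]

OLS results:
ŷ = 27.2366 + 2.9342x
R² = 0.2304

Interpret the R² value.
R² = 0.2304 means 23.04% of the variation in y is explained by the linear relationship with x. This indicates a weak fit.

The coefficient of determination R² is the fraction of the total variation in y that the fitted line accounts for.

Here R² = 0.2304:
- Explained: 23.04% of the variation in y
- Unexplained (residual): 100% − 23.04% = 76.96%
- Rule of thumb (below 0.3 weak; 0.3 to below 0.7 moderate; 0.7 and above strong) → weak

Note: R² says nothing about causation, and a high R² does not by itself mean the linear form is appropriate — check the residuals.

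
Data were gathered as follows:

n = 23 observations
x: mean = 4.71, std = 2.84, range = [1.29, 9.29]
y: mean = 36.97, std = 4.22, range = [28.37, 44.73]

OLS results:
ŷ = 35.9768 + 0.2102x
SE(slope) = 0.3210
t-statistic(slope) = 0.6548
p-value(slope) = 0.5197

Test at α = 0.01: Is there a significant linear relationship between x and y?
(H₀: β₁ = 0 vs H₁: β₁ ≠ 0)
Since p-value = 0.5197 ≥ α = 0.01, fail to reject H₀ — the slope is not significantly different from 0.

Hypothesis test for the slope coefficient:

H₀: β₁ = 0 (no linear relationship)
H₁: β₁ ≠ 0 (linear relationship exists)

Test statistic: t = β̂₁ / SE(β̂₁) = 0.2102 / 0.3210 = 0.6548

With df = 21, the two-sided p-value for |t| = 0.6548 is 0.5197.

Decision rule: reject H₀ if p-value < α.
p-value = 0.5197 ≥ α = 0.01 → fail to reject H₀.

There is not sufficient evidence at the 1% significance level to conclude that a linear relationship exists between x and y.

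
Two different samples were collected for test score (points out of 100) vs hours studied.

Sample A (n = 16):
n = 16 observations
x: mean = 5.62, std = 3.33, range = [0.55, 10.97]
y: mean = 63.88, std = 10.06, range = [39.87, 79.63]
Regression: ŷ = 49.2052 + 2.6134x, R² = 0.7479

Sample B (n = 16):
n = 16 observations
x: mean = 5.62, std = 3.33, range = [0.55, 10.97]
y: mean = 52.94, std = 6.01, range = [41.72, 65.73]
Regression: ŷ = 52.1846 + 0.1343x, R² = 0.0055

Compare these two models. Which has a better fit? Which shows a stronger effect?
Model A has the better fit (R² = 0.7479 vs 0.0055). Model A shows the stronger effect (|β₁| = 2.6134 vs 0.1343).

Model Comparison:

Fit — compare R²:
- Model A: R² = 0.7479 → 74.79% of variance in test score explained
- Model B: R² = 0.0055 → 0.55% of variance in test score explained
- 0.7479 > 0.0055 → Model A has the better fit

Strength of effect — compare |β₁|:
- Model A: β₁ = 2.6134 → predicted test score rises 2.6134 points per additional hour of study time
- Model B: β₁ = 0.1343 → predicted test score rises 0.1343 points per additional hour of study time
- |2.6134| > |0.1343| → Model A shows the stronger marginal effect

Note: R² measures how tightly points cluster around the line; β₁ measures how steep the line is — they answer different questions.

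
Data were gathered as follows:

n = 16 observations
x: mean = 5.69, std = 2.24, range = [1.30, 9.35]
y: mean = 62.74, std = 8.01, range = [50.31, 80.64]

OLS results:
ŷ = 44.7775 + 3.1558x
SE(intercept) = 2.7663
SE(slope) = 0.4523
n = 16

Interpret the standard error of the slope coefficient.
SE(slope) = 0.4523 measures the uncertainty in the estimated slope. The coefficient is estimated precisely (SE/|β̂₁| = 14.3%).

What SE measures:
- The standard error quantifies the sampling variability of the coefficient estimate
- It is the estimated standard deviation of β̂₁ across hypothetical repeated samples of the same size
- Smaller SE → more precise estimate

Relative precision:
- SE / |β̂₁| = 0.4523 / 3.1558 = 14.3%
- Rule of thumb (under 20%: precise; 20% to under 50%: moderately precise; 50% or more: imprecise) → precise

Rough 95% range (±2 SE): 3.1558 ± 0.9046 → (2.2512, 4.0604).

What drives SE(β̂₁): larger n (here n = 16) → smaller SE.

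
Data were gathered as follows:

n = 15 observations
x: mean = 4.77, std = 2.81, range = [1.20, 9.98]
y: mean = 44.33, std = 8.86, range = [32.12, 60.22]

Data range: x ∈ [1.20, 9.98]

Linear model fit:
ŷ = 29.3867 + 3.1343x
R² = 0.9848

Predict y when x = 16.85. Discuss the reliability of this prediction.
ŷ = 82.1997 (extrapolation — x = 16.85 lies outside [1.20, 9.98], so reliability is low).

Prediction calculation:
ŷ = 29.3867 + 3.1343 × 16.85
ŷ = 82.1997

Reliability:
- Data range: x ∈ [1.20, 9.98]
- Prediction point: x = 16.85 is 6.87 units above the observed range → this is EXTRAPOLATION, not interpolation

Why that matters here:
- There are no observations near this x to validate the fitted line there
- The standard error of prediction grows with (x − x̄)², and x = 16.85 is far from x̄ = 4.77

Report the number if required, but flag clearly that it is an extrapolation.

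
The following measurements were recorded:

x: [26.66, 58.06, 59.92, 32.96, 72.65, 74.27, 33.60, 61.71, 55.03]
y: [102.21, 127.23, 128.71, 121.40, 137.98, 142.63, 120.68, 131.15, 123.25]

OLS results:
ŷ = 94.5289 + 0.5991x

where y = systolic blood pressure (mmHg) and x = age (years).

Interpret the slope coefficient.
An increase of one year in age is associated with a 0.5991 mmHg increase in predicted blood pressure.

The slope coefficient β₁ = 0.5991 represents the marginal effect of age on blood pressure.

Interpretation:
- Age up by 1 year → predicted blood pressure increases by 0.5991 mmHg
- The effect is assumed constant over the observed range of x (linearity)
- The slope describes association in these data, not necessarily a causal effect

The intercept β₀ = 94.5289 is the predicted blood pressure when age = 0; since the smallest observed x is 26.66, this is an extrapolation and mainly anchors the line.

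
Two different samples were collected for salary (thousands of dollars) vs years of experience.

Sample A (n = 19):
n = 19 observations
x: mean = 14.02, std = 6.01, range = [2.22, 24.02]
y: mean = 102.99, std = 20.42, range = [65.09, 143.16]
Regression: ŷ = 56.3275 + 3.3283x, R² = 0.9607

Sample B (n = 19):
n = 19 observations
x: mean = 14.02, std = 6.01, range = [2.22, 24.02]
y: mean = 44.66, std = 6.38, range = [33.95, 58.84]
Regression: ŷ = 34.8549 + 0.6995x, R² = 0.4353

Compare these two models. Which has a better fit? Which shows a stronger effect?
Model A has the better fit (R² = 0.9607 vs 0.4353). Model A shows the stronger effect (|β₁| = 3.3283 vs 0.6995).

Model Comparison:

Fit — compare R²:
- Model A: R² = 0.9607 → 96.07% of variance in salary explained
- Model B: R² = 0.4353 → 43.53% of variance in salary explained
- 0.9607 > 0.4353 → Model A has the better fit

Effect size (slope magnitude):
- Model A: β₁ = 3.3283 → predicted salary rises 3.3283 thousand dollars per additional year of experience
- Model B: β₁ = 0.6995 → predicted salary rises 0.6995 thousand dollars per additional year of experience
- |3.3283| > |0.6995| → Model A shows the stronger marginal effect

Note: A steeper slope doesn't make a better model if the scatter around the line is large.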